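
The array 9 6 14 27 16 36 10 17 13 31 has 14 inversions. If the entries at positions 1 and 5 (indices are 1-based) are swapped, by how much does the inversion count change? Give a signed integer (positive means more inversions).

Positions 1 and 5 hold 9 and 16; after swapping, the array is [16, 6, 14, 27, 9, 36, 10, 17, 13, 31].
Count, for each position, how many later elements it exceeds:
16: 5
6: 0
14: 3
27: 4
9: 0
36: 4
10: 0
17: 1
13: 0
31: 0
Sum: 5 + 0 + 3 + 4 + 0 + 4 + 0 + 1 + 0 + 0 = 17
Change: 17 − 14 = +3

+3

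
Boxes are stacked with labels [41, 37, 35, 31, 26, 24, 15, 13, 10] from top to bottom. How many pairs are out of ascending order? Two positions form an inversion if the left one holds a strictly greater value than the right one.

36 out-of-order pairs

Sweep left to right; for each value list the smaller values that follow it:
41: 8
37: 7
35: 6
31: 5
26: 4
24: 3
15: 2
13: 1
10: 0
Sum: 8 + 7 + 6 + 5 + 4 + 3 + 2 + 1 + 0 = 36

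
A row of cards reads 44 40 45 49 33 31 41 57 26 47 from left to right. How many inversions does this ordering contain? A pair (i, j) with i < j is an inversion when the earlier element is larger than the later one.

23 inversions

Element-by-element contributions:
44 → 40, 33, 31, 41, 26 → 5
40 → 33, 31, 26 → 3
45 → 33, 31, 41, 26 → 4
49 → 33, 31, 41, 26, 47 → 5
33 → 31, 26 → 2
31 → 26 → 1
41 → 26 → 1
57 → 26, 47 → 2
26 → none → 0
47 → none → 0
Sum: 5 + 3 + 4 + 5 + 2 + 1 + 1 + 2 + 0 + 0 = 23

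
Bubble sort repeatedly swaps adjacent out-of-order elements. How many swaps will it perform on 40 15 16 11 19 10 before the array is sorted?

11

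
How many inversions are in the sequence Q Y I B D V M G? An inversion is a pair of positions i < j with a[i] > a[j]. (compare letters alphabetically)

Count, for each position, how many later elements it exceeds:
Q → I, B, D, M, G → 5
Y → I, B, D, V, M, G → 6
I → B, D, G → 3
B → none → 0
D → none → 0
V → M, G → 2
M → G → 1
G → none → 0
Sum: 5 + 6 + 3 + 0 + 0 + 2 + 1 + 0 = 17

17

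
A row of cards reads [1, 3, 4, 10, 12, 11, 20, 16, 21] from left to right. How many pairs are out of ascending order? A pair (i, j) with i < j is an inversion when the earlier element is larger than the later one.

2

For each element, count later entries that are smaller:
1: 0
3: 0
4: 0
10: 0
12: 1
11: 0
20: 1
16: 0
21: 0
Sum: 0 + 0 + 0 + 0 + 1 + 0 + 1 + 0 + 0 = 2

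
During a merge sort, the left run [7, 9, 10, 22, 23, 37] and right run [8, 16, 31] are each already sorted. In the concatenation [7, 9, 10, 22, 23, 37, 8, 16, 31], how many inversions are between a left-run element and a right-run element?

Count, for every r in R, how many entries of L exceed r:
r = 8: 9, 10, 22, 23, 37 → 5
r = 16: 22, 23, 37 → 3
r = 31: 37 → 1
Cross-inversions: 5 + 3 + 1 = 9

9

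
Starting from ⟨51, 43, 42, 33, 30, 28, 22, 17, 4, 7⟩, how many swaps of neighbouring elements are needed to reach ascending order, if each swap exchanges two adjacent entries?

The minimum number of adjacent swaps to sort an array equals its inversion count, since every such swap removes exactly one inversion.
Count inversions — for each element, later elements that are smaller:
51: 43, 42, 33, 30, 28, 22, 17, 4, 7 → 9
43: 42, 33, 30, 28, 22, 17, 4, 7 → 8
42: 33, 30, 28, 22, 17, 4, 7 → 7
33: 30, 28, 22, 17, 4, 7 → 6
30: 28, 22, 17, 4, 7 → 5
28: 22, 17, 4, 7 → 4
22: 17, 4, 7 → 3
17: 4, 7 → 2
4: none → 0
7: none → 0
Total inversions: 9 + 8 + 7 + 6 + 5 + 4 + 3 + 2 + 0 + 0 = 44

There are 44 swaps.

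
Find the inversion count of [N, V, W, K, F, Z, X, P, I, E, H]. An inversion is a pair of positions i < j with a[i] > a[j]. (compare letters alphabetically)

36

For each element, count later entries that are smaller:
N → K, F, I, E, H → 5
V → K, F, P, I, E, H → 6
W → K, F, P, I, E, H → 6
K → F, I, E, H → 4
F → E → 1
Z → X, P, I, E, H → 5
X → P, I, E, H → 4
P → I, E, H → 3
I → E, H → 2
E → none → 0
H → none → 0
Sum: 5 + 6 + 6 + 4 + 1 + 5 + 4 + 3 + 2 + 0 + 0 = 36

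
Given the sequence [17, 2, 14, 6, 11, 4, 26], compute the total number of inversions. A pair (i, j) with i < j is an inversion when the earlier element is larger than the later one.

There are 10 inversions.

Inversion pairs (indices are 1-based):
(1,2): 17 > 2
(1,3): 17 > 14
(1,4): 17 > 6
(1,5): 17 > 11
(1,6): 17 > 4
(3,4): 14 > 6
(3,5): 14 > 11
(3,6): 14 > 4
(4,6): 6 > 4
(5,6): 11 > 4
That's 10 pairs.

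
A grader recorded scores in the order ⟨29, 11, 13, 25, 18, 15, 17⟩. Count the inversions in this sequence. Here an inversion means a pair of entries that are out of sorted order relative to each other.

11

For each element, count later entries that are smaller:
29: 6
11: 0
13: 0
25: 3
18: 2
15: 0
17: 0
Sum: 6 + 0 + 0 + 3 + 2 + 0 + 0 = 11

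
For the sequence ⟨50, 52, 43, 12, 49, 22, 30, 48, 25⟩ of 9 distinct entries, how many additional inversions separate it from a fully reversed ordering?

12 inversions short

Maximum inversions for 9 distinct elements is C(9, 2) = 9·8/2 = 36.
Current inversions — for each element, count later smaller elements:
50: 7
52: 7
43: 4
12: 0
49: 4
22: 0
30: 1
48: 1
25: 0
Current total: 7 + 7 + 4 + 0 + 4 + 0 + 1 + 1 + 0 = 24
Shortfall: 36 − 24 = 12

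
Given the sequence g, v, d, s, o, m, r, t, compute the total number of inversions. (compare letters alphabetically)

11

Sweep left to right; for each value list the smaller values that follow it:
g: 1
v: 6
d: 0
s: 3
o: 1
m: 0
r: 0
t: 0
Sum: 1 + 6 + 0 + 3 + 1 + 0 + 0 + 0 = 11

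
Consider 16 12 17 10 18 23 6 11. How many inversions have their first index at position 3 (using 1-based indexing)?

3

The element at index 3 is 17.
Elements after it: 10, 18, 23, 6, 11
Those smaller than 17: 10, 6, 11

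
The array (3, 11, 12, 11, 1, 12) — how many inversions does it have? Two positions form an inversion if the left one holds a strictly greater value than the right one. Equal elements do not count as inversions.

5

Sweep left to right; for each value list the smaller values that follow it:
3: 1
11: 1
12: 2
11: 1
1: 0
12: 0
Sum: 1 + 1 + 2 + 1 + 0 + 0 = 5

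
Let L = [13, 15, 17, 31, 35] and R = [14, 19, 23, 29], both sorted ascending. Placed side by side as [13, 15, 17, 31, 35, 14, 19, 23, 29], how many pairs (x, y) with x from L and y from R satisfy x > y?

10 split inversions

For each element r of the right run, count left-run elements greater than r:
r = 14: 15, 17, 31, 35 → 4
r = 19: 31, 35 → 2
r = 23: 31, 35 → 2
r = 29: 31, 35 → 2
Cross-inversions: 4 + 2 + 2 + 2 = 10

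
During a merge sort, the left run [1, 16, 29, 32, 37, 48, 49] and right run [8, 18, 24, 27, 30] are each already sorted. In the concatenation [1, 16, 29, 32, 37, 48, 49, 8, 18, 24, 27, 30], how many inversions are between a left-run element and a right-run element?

Take each right-half value and tally the left-half values above it:
r = 8: 16, 29, 32, 37, 48, 49 → 6
r = 18: 29, 32, 37, 48, 49 → 5
r = 24: 29, 32, 37, 48, 49 → 5
r = 27: 29, 32, 37, 48, 49 → 5
r = 30: 32, 37, 48, 49 → 4
Cross-inversions: 6 + 5 + 5 + 5 + 4 = 25

25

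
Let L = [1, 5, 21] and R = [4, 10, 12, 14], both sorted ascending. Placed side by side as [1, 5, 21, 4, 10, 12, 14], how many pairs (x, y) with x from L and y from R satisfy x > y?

5

For each element r of the right run, count left-run elements greater than r:
r = 4: 5, 21 → 2
r = 10: 21 → 1
r = 12: 21 → 1
r = 14: 21 → 1
Cross-inversions: 2 + 1 + 1 + 1 = 5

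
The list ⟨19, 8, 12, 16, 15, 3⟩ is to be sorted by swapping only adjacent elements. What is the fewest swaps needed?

The minimum number of adjacent swaps to sort an array equals its inversion count, since every such swap removes exactly one inversion.
Count inversions — for each element, later elements that are smaller:
19: 8, 12, 16, 15, 3 → 5
8: 3 → 1
12: 3 → 1
16: 15, 3 → 2
15: 3 → 1
3: none → 0
Total inversions: 5 + 1 + 1 + 2 + 1 + 0 = 10

There are 10 swaps.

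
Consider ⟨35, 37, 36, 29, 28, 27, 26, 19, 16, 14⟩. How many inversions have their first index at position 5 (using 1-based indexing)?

5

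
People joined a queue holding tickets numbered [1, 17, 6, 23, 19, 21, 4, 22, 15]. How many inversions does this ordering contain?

14 inversions

For each element, count later entries that are smaller:
1: 0
17: 3
6: 1
23: 5
19: 2
21: 2
4: 0
22: 1
15: 0
Sum: 0 + 3 + 1 + 5 + 2 + 2 + 0 + 1 + 0 = 14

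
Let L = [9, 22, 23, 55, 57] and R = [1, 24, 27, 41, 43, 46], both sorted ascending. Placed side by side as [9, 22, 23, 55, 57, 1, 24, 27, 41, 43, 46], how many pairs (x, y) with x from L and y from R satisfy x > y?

Split inversions: 15

Take each right-half value and tally the left-half values above it:
r = 1: 9, 22, 23, 55, 57 → 5
r = 24: 55, 57 → 2
r = 27: 55, 57 → 2
r = 41: 55, 57 → 2
r = 43: 55, 57 → 2
r = 46: 55, 57 → 2
Cross-inversions: 5 + 2 + 2 + 2 + 2 + 2 = 15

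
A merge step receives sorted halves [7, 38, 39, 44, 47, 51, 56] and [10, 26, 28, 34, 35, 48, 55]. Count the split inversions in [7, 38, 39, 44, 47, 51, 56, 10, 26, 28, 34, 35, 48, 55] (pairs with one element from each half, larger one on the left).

Take each right-half value and tally the left-half values above it:
r = 10: 38, 39, 44, 47, 51, 56 → 6
r = 26: 38, 39, 44, 47, 51, 56 → 6
r = 28: 38, 39, 44, 47, 51, 56 → 6
r = 34: 38, 39, 44, 47, 51, 56 → 6
r = 35: 38, 39, 44, 47, 51, 56 → 6
r = 48: 51, 56 → 2
r = 55: 56 → 1
Cross-inversions: 6 + 6 + 6 + 6 + 6 + 2 + 1 = 33

33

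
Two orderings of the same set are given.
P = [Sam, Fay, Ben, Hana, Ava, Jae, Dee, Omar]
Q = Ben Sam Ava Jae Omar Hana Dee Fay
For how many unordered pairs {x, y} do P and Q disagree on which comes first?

11

Assign each item its position (1..8) in the first ordering, then rewrite the second ordering as that position sequence:
positions: Sam→1, Fay→2, Ben→3, Hana→4, Ava→5, Jae→6, Dee→7, Omar→8
second ordering as positions: [3, 1, 5, 6, 8, 4, 7, 2]
Discordant pairs = inversions in this position sequence.
3: 1, 2 → 2
1: 0
5: 4, 2 → 2
6: 4, 2 → 2
8: 4, 7, 2 → 3
4: 2 → 1
7: 2 → 1
2: 0
Total: 2 + 0 + 2 + 2 + 3 + 1 + 1 + 0 = 11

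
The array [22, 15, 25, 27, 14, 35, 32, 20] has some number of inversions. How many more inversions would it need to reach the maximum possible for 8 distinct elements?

Maximum inversions for 8 distinct elements is C(8, 2) = 8·7/2 = 28.
Current inversions — for each element, count later smaller elements:
22: 3
15: 1
25: 2
27: 2
14: 0
35: 2
32: 1
20: 0
Current total: 3 + 1 + 2 + 2 + 0 + 2 + 1 + 0 = 11
Shortfall: 28 − 11 = 17

17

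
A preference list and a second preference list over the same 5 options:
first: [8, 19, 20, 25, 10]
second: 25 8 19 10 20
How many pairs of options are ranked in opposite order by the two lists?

Assign each item its position (1..5) in the first ordering, then rewrite the second ordering as that position sequence:
positions: 8→1, 19→2, 20→3, 25→4, 10→5
second ordering as positions: [4, 1, 2, 5, 3]
Discordant pairs = inversions in this position sequence.
4: 1, 2, 3 → 3
1: 0
2: 0
5: 3 → 1
3: 0
Total: 3 + 0 + 0 + 1 + 0 = 4

4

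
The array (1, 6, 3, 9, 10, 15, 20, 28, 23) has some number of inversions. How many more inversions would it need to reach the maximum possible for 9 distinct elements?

34 inversions short

Maximum inversions for 9 distinct elements is C(9, 2) = 9·8/2 = 36.
Current inversions — for each element, count later smaller elements:
1: 0
6: 1
3: 0
9: 0
10: 0
15: 0
20: 0
28: 1
23: 0
Current total: 0 + 1 + 0 + 0 + 0 + 0 + 0 + 1 + 0 = 2
Shortfall: 36 − 2 = 34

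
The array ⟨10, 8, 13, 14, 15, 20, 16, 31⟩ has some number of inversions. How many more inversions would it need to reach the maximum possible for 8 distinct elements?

Maximum inversions for 8 distinct elements is C(8, 2) = 8·7/2 = 28.
Current inversions — for each element, count later smaller elements:
10: 1
8: 0
13: 0
14: 0
15: 0
20: 1
16: 0
31: 0
Current total: 1 + 0 + 0 + 0 + 0 + 1 + 0 + 0 = 2
Shortfall: 28 − 2 = 26

26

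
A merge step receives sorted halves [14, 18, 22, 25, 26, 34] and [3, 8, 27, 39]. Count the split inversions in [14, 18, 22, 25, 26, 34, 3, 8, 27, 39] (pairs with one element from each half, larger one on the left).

13 split inversions

For each element r of the right run, count left-run elements greater than r:
r = 3: 14, 18, 22, 25, 26, 34 → 6
r = 8: 14, 18, 22, 25, 26, 34 → 6
r = 27: 34 → 1
r = 39: none → 0
Cross-inversions: 6 + 6 + 1 + 0 = 13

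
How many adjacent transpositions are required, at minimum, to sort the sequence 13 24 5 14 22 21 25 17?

10 adjacent swaps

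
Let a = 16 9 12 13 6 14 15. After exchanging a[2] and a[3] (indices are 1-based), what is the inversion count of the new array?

10 inversions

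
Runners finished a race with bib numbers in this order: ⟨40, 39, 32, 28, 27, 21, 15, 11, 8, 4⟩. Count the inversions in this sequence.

45

Element-by-element contributions:
40: 9
39: 8
32: 7
28: 6
27: 5
21: 4
15: 3
11: 2
8: 1
4: 0
Sum: 9 + 8 + 7 + 6 + 5 + 4 + 3 + 2 + 1 + 0 = 45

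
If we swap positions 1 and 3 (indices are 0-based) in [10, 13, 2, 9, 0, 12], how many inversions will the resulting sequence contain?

8 inversions

Positions 1 and 3 hold 13 and 9; after swapping, the array is [10, 9, 2, 13, 0, 12].
Sweep left to right; for each value list the smaller values that follow it:
10: 3
9: 2
2: 1
13: 2
0: 0
12: 0
Sum: 3 + 2 + 1 + 2 + 0 + 0 = 8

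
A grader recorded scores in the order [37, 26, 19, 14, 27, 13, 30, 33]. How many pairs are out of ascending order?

14 inversions

Element-by-element contributions:
37 → 26, 19, 14, 27, 13, 30, 33 → 7
26 → 19, 14, 13 → 3
19 → 14, 13 → 2
14 → 13 → 1
27 → 13 → 1
13 → none → 0
30 → none → 0
33 → none → 0
Sum: 7 + 3 + 2 + 1 + 1 + 0 + 0 + 0 = 14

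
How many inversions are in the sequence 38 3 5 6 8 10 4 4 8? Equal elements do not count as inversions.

17

Element-by-element contributions:
38: 8
3: 0
5: 2
6: 2
8: 2
10: 3
4: 0
4: 0
8: 0
Sum: 8 + 0 + 2 + 2 + 2 + 3 + 0 + 0 + 0 = 17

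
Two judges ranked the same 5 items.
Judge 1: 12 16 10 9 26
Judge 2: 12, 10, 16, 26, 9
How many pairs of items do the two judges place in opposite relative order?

Assign each item its position (1..5) in the first ordering, then rewrite the second ordering as that position sequence:
positions: 12→1, 16→2, 10→3, 9→4, 26→5
second ordering as positions: [1, 3, 2, 5, 4]
Discordant pairs = inversions in this position sequence.
1: 0
3: 2 → 1
2: 0
5: 4 → 1
4: 0
Total: 0 + 1 + 0 + 1 + 0 = 2

There are 2 discordant pairs.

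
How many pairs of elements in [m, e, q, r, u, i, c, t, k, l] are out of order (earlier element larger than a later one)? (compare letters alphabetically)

Sweep left to right; for each value list the smaller values that follow it:
m → e, i, c, k, l → 5
e → c → 1
q → i, c, k, l → 4
r → i, c, k, l → 4
u → i, c, t, k, l → 5
i → c → 1
c → none → 0
t → k, l → 2
k → none → 0
l → none → 0
Sum: 5 + 1 + 4 + 4 + 5 + 1 + 0 + 2 + 0 + 0 = 22

22 inversions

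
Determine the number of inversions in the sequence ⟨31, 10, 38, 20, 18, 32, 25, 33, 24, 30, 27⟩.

There are 25 inversions.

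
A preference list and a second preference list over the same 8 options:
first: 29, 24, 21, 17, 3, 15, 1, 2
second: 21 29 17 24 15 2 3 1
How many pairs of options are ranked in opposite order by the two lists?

6 pairs

Assign each item its position (1..8) in the first ordering, then rewrite the second ordering as that position sequence:
positions: 29→1, 24→2, 21→3, 17→4, 3→5, 15→6, 1→7, 2→8
second ordering as positions: [3, 1, 4, 2, 6, 8, 5, 7]
Discordant pairs = inversions in this position sequence.
3: 1, 2 → 2
1: 0
4: 2 → 1
2: 0
6: 5 → 1
8: 5, 7 → 2
5: 0
7: 0
Total: 2 + 0 + 1 + 0 + 1 + 2 + 0 + 0 = 6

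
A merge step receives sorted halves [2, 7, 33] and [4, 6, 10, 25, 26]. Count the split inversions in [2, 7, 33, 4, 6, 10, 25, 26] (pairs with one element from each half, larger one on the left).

7

Take each right-half value and tally the left-half values above it:
r = 4: 7, 33 → 2
r = 6: 7, 33 → 2
r = 10: 33 → 1
r = 25: 33 → 1
r = 26: 33 → 1
Cross-inversions: 2 + 2 + 1 + 1 + 1 = 7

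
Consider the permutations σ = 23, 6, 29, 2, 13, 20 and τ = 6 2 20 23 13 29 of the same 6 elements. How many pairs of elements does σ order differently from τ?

Assign each item its position (1..6) in the first ordering, then rewrite the second ordering as that position sequence:
positions: 23→1, 6→2, 29→3, 2→4, 13→5, 20→6
second ordering as positions: [2, 4, 6, 1, 5, 3]
Discordant pairs = inversions in this position sequence.
2: 1 → 1
4: 1, 3 → 2
6: 1, 5, 3 → 3
1: 0
5: 3 → 1
3: 0
Total: 1 + 2 + 3 + 0 + 1 + 0 = 7

There are 7 discordant pairs.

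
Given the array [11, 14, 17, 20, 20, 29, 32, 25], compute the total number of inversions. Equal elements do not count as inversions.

For each element, count later entries that are smaller:
11 → none → 0
14 → none → 0
17 → none → 0
20 → none → 0
20 → none → 0
29 → 25 → 1
32 → 25 → 1
25 → none → 0
Sum: 0 + 0 + 0 + 0 + 0 + 1 + 1 + 0 = 2

2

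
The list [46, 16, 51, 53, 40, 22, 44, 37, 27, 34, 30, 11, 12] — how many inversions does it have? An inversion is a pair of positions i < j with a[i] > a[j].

57 inversions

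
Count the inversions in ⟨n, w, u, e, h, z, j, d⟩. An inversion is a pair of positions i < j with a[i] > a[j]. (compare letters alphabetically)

There are 18 out-of-order pairs.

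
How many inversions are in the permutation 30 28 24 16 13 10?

Sweep left to right; for each value list the smaller values that follow it:
30: 5
28: 4
24: 3
16: 2
13: 1
10: 0
Sum: 5 + 4 + 3 + 2 + 1 + 0 = 15

15 inversions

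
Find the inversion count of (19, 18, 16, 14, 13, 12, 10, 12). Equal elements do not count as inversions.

Inversions: 26

Sweep left to right; for each value list the smaller values that follow it:
19 → 18, 16, 14, 13, 12, 10, 12 → 7
18 → 16, 14, 13, 12, 10, 12 → 6
16 → 14, 13, 12, 10, 12 → 5
14 → 13, 12, 10, 12 → 4
13 → 12, 10, 12 → 3
12 → 10 → 1
10 → none → 0
12 → none → 0
Sum: 7 + 6 + 5 + 4 + 3 + 1 + 0 + 0 = 26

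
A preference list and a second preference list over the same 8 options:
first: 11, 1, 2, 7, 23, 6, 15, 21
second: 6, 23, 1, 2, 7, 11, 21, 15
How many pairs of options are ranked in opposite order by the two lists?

13

Assign each item its position (1..8) in the first ordering, then rewrite the second ordering as that position sequence:
positions: 11→1, 1→2, 2→3, 7→4, 23→5, 6→6, 15→7, 21→8
second ordering as positions: [6, 5, 2, 3, 4, 1, 8, 7]
Discordant pairs = inversions in this position sequence.
6: 5, 2, 3, 4, 1 → 5
5: 2, 3, 4, 1 → 4
2: 1 → 1
3: 1 → 1
4: 1 → 1
1: 0
8: 7 → 1
7: 0
Total: 5 + 4 + 1 + 1 + 1 + 0 + 1 + 0 = 13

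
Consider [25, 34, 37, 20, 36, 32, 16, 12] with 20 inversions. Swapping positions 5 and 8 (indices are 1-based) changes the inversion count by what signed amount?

-5

Positions 5 and 8 hold 36 and 12; after swapping, the array is [25, 34, 37, 20, 12, 32, 16, 36].
Element-by-element contributions:
25: 3
34: 4
37: 5
20: 2
12: 0
32: 1
16: 0
36: 0
Sum: 3 + 4 + 5 + 2 + 0 + 1 + 0 + 0 = 15
Change: 15 − 20 = -5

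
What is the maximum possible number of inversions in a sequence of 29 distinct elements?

A reversed (strictly descending) arrangement makes every pair an inversion, giving C(29, 2) inversions.
C(29, 2) = 29·28/2 = 406

Inversions: 406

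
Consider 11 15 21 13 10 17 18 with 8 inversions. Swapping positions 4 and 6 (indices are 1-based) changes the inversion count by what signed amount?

Positions 4 and 6 hold 13 and 17; after swapping, the array is [11, 15, 21, 17, 10, 13, 18].
Count, for each position, how many later elements it exceeds:
11: 1
15: 2
21: 4
17: 2
10: 0
13: 0
18: 0
Sum: 1 + 2 + 4 + 2 + 0 + 0 + 0 = 9
Change: 9 − 8 = +1

+1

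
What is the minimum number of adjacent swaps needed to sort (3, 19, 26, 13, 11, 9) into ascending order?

9

Each adjacent swap fixes exactly one inversion, so the minimum swap count equals the number of inversions.
Count inversions — for each element, later elements that are smaller:
3: none → 0
19: 13, 11, 9 → 3
26: 13, 11, 9 → 3
13: 11, 9 → 2
11: 9 → 1
9: none → 0
Total inversions: 0 + 3 + 3 + 2 + 1 + 0 = 9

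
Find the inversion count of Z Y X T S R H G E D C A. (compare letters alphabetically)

Count, for each position, how many later elements it exceeds:
Z: 11
Y: 10
X: 9
T: 8
S: 7
R: 6
H: 5
G: 4
E: 3
D: 2
C: 1
A: 0
Sum: 11 + 10 + 9 + 8 + 7 + 6 + 5 + 4 + 3 + 2 + 1 + 0 = 66

Inversions: 66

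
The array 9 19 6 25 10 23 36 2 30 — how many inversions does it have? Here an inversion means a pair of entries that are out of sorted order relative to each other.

13

For each element, count later entries that are smaller:
9 → 6, 2 → 2
19 → 6, 10, 2 → 3
6 → 2 → 1
25 → 10, 23, 2 → 3
10 → 2 → 1
23 → 2 → 1
36 → 2, 30 → 2
2 → none → 0
30 → none → 0
Sum: 2 + 3 + 1 + 3 + 1 + 1 + 2 + 0 + 0 = 13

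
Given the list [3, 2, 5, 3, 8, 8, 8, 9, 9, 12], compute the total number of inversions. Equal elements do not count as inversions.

2

For each element, count later entries that are smaller:
3 → 2 → 1
2 → none → 0
5 → 3 → 1
3 → none → 0
8 → none → 0
8 → none → 0
8 → none → 0
9 → none → 0
9 → none → 0
12 → none → 0
Sum: 1 + 0 + 1 + 0 + 0 + 0 + 0 + 0 + 0 + 0 = 2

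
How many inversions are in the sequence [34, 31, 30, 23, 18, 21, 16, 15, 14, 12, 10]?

54 inversions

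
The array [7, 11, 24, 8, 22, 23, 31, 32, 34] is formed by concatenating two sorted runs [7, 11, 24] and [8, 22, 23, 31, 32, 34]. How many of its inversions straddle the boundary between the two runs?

Cross-inversions: 4

For each element r of the right run, count left-run elements greater than r:
r = 8: 11, 24 → 2
r = 22: 24 → 1
r = 23: 24 → 1
r = 31: none → 0
r = 32: none → 0
r = 34: none → 0
Cross-inversions: 2 + 1 + 1 + 0 + 0 + 0 = 4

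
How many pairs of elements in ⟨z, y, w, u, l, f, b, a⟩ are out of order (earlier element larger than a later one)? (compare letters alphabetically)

Count, for each position, how many later elements it exceeds:
z → y, w, u, l, f, b, a → 7
y → w, u, l, f, b, a → 6
w → u, l, f, b, a → 5
u → l, f, b, a → 4
l → f, b, a → 3
f → b, a → 2
b → a → 1
a → none → 0
Sum: 7 + 6 + 5 + 4 + 3 + 2 + 1 + 0 = 28

28 inversions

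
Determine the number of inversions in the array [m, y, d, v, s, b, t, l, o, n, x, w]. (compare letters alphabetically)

Out-of-order pairs: 29

Sweep left to right; for each value list the smaller values that follow it:
m: 3
y: 10
d: 1
v: 6
s: 4
b: 0
t: 3
l: 0
o: 1
n: 0
x: 1
w: 0
Sum: 3 + 10 + 1 + 6 + 4 + 0 + 3 + 0 + 1 + 0 + 1 + 0 = 29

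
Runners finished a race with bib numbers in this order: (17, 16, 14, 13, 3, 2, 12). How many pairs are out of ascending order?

19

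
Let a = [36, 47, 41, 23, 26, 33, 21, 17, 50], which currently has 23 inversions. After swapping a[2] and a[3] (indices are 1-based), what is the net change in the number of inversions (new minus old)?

-1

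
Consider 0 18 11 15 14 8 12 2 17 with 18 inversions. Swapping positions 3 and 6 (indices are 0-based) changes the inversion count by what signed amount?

-3

Positions 3 and 6 hold 15 and 12; after swapping, the array is [0, 18, 11, 12, 14, 8, 15, 2, 17].
Count, for each position, how many later elements it exceeds:
0 → none → 0
18 → 11, 12, 14, 8, 15, 2, 17 → 7
11 → 8, 2 → 2
12 → 8, 2 → 2
14 → 8, 2 → 2
8 → 2 → 1
15 → 2 → 1
2 → none → 0
17 → none → 0
Sum: 0 + 7 + 2 + 2 + 2 + 1 + 1 + 0 + 0 = 15
Change: 15 − 18 = -3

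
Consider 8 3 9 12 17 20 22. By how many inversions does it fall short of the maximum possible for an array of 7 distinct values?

20

Maximum inversions for 7 distinct elements is C(7, 2) = 7·6/2 = 21.
Current inversions — for each element, count later smaller elements:
8: 1
3: 0
9: 0
12: 0
17: 0
20: 0
22: 0
Current total: 1 + 0 + 0 + 0 + 0 + 0 + 0 = 1
Shortfall: 21 − 1 = 20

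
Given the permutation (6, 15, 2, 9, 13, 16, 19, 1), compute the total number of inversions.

There are 11 inversions.

For each element, count later entries that are smaller:
6 → 2, 1 → 2
15 → 2, 9, 13, 1 → 4
2 → 1 → 1
9 → 1 → 1
13 → 1 → 1
16 → 1 → 1
19 → 1 → 1
1 → none → 0
Sum: 2 + 4 + 1 + 1 + 1 + 1 + 1 + 0 = 11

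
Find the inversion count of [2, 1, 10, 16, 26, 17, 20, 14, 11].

Count, for each position, how many later elements it exceeds:
2 → 1 → 1
1 → none → 0
10 → none → 0
16 → 14, 11 → 2
26 → 17, 20, 14, 11 → 4
17 → 14, 11 → 2
20 → 14, 11 → 2
14 → 11 → 1
11 → none → 0
Sum: 1 + 0 + 0 + 2 + 4 + 2 + 2 + 1 + 0 = 12

12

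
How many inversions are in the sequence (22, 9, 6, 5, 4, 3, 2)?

Sweep left to right; for each value list the smaller values that follow it:
22 → 9, 6, 5, 4, 3, 2 → 6
9 → 6, 5, 4, 3, 2 → 5
6 → 5, 4, 3, 2 → 4
5 → 4, 3, 2 → 3
4 → 3, 2 → 2
3 → 2 → 1
2 → none → 0
Sum: 6 + 5 + 4 + 3 + 2 + 1 + 0 = 21

21 out-of-order pairs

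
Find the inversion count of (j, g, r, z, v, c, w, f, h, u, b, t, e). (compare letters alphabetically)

46

Sweep left to right; for each value list the smaller values that follow it:
j → g, c, f, h, b, e → 6
g → c, f, b, e → 4
r → c, f, h, b, e → 5
z → v, c, w, f, h, u, b, t, e → 9
v → c, f, h, u, b, t, e → 7
c → b → 1
w → f, h, u, b, t, e → 6
f → b, e → 2
h → b, e → 2
u → b, t, e → 3
b → none → 0
t → e → 1
e → none → 0
Sum: 6 + 4 + 5 + 9 + 7 + 1 + 6 + 2 + 2 + 3 + 0 + 1 + 0 = 46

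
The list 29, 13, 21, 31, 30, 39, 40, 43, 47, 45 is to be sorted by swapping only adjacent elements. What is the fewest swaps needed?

There are 4 swaps.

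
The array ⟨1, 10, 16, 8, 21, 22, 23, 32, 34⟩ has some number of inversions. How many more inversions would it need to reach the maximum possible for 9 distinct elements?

Maximum inversions for 9 distinct elements is C(9, 2) = 9·8/2 = 36.
Current inversions — for each element, count later smaller elements:
1: 0
10: 1
16: 1
8: 0
21: 0
22: 0
23: 0
32: 0
34: 0
Current total: 0 + 1 + 1 + 0 + 0 + 0 + 0 + 0 + 0 = 2
Shortfall: 36 − 2 = 34

34 inversions short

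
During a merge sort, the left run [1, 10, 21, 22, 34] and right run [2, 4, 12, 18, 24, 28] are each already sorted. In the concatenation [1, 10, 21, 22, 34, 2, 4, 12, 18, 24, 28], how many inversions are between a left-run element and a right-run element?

Take each right-half value and tally the left-half values above it:
r = 2: 10, 21, 22, 34 → 4
r = 4: 10, 21, 22, 34 → 4
r = 12: 21, 22, 34 → 3
r = 18: 21, 22, 34 → 3
r = 24: 34 → 1
r = 28: 34 → 1
Cross-inversions: 4 + 4 + 3 + 3 + 1 + 1 = 16

Cross-inversions: 16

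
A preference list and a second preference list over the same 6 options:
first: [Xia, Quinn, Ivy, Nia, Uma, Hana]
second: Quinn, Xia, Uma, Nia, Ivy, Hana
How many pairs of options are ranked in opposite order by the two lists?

Pairs: 4

Assign each item its position (1..6) in the first ordering, then rewrite the second ordering as that position sequence:
positions: Xia→1, Quinn→2, Ivy→3, Nia→4, Uma→5, Hana→6
second ordering as positions: [2, 1, 5, 4, 3, 6]
Discordant pairs = inversions in this position sequence.
2: 1 → 1
1: 0
5: 4, 3 → 2
4: 3 → 1
3: 0
6: 0
Total: 1 + 0 + 2 + 1 + 0 + 0 = 4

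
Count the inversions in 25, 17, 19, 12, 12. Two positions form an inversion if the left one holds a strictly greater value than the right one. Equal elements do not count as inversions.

8 out-of-order pairs

Count, for each position, how many later elements it exceeds:
25 → 17, 19, 12, 12 → 4
17 → 12, 12 → 2
19 → 12, 12 → 2
12 → none → 0
12 → none → 0
Sum: 4 + 2 + 2 + 0 + 0 = 8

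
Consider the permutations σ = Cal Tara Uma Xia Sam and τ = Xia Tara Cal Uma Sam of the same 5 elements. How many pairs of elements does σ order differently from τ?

Assign each item its position (1..5) in the first ordering, then rewrite the second ordering as that position sequence:
positions: Cal→1, Tara→2, Uma→3, Xia→4, Sam→5
second ordering as positions: [4, 2, 1, 3, 5]
Discordant pairs = inversions in this position sequence.
4: 2, 1, 3 → 3
2: 1 → 1
1: 0
3: 0
5: 0
Total: 3 + 1 + 0 + 0 + 0 = 4

4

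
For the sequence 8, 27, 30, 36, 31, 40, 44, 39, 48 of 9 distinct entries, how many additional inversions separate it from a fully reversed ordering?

Maximum inversions for 9 distinct elements is C(9, 2) = 9·8/2 = 36.
Current inversions — for each element, count later smaller elements:
8: 0
27: 0
30: 0
36: 1
31: 0
40: 1
44: 1
39: 0
48: 0
Current total: 0 + 0 + 0 + 1 + 0 + 1 + 1 + 0 + 0 = 3
Shortfall: 36 − 3 = 33

33 inversions short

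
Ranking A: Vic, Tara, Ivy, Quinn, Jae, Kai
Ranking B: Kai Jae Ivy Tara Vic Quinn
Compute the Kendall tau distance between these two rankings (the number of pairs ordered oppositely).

Assign each item its position (1..6) in the first ordering, then rewrite the second ordering as that position sequence:
positions: Vic→1, Tara→2, Ivy→3, Quinn→4, Jae→5, Kai→6
second ordering as positions: [6, 5, 3, 2, 1, 4]
Discordant pairs = inversions in this position sequence.
6: 5, 3, 2, 1, 4 → 5
5: 3, 2, 1, 4 → 4
3: 2, 1 → 2
2: 1 → 1
1: 0
4: 0
Total: 5 + 4 + 2 + 1 + 0 + 0 = 12

12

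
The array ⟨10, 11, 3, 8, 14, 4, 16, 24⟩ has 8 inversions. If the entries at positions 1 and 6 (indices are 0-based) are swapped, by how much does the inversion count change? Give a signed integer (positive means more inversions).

+3

Positions 1 and 6 hold 11 and 16; after swapping, the array is [10, 16, 3, 8, 14, 4, 11, 24].
Element-by-element contributions:
10 → 3, 8, 4 → 3
16 → 3, 8, 14, 4, 11 → 5
3 → none → 0
8 → 4 → 1
14 → 4, 11 → 2
4 → none → 0
11 → none → 0
24 → none → 0
Sum: 3 + 5 + 0 + 1 + 2 + 0 + 0 + 0 = 11
Change: 11 − 8 = +3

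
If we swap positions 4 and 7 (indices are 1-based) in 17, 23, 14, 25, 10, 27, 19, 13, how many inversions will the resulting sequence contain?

Positions 4 and 7 hold 25 and 19; after swapping, the array is [17, 23, 14, 19, 10, 27, 25, 13].
Element-by-element contributions:
17 → 14, 10, 13 → 3
23 → 14, 19, 10, 13 → 4
14 → 10, 13 → 2
19 → 10, 13 → 2
10 → none → 0
27 → 25, 13 → 2
25 → 13 → 1
13 → none → 0
Sum: 3 + 4 + 2 + 2 + 0 + 2 + 1 + 0 = 14

Inversions: 14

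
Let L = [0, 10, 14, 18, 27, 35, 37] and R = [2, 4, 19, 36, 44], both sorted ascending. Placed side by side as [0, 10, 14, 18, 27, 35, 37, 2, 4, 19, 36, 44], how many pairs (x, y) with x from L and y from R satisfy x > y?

Cross-inversions: 16

For each element r of the right run, count left-run elements greater than r:
r = 2: 10, 14, 18, 27, 35, 37 → 6
r = 4: 10, 14, 18, 27, 35, 37 → 6
r = 19: 27, 35, 37 → 3
r = 36: 37 → 1
r = 44: none → 0
Cross-inversions: 6 + 6 + 3 + 1 + 0 = 16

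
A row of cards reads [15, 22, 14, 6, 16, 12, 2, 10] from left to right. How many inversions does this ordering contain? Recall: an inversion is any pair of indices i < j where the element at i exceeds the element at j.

Inversions: 21

Element-by-element contributions:
15 → 14, 6, 12, 2, 10 → 5
22 → 14, 6, 16, 12, 2, 10 → 6
14 → 6, 12, 2, 10 → 4
6 → 2 → 1
16 → 12, 2, 10 → 3
12 → 2, 10 → 2
2 → none → 0
10 → none → 0
Sum: 5 + 6 + 4 + 1 + 3 + 2 + 0 + 0 = 21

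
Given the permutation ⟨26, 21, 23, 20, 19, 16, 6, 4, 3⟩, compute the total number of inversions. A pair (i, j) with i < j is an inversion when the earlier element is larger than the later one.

35

Count, for each position, how many later elements it exceeds:
26 → 21, 23, 20, 19, 16, 6, 4, 3 → 8
21 → 20, 19, 16, 6, 4, 3 → 6
23 → 20, 19, 16, 6, 4, 3 → 6
20 → 19, 16, 6, 4, 3 → 5
19 → 16, 6, 4, 3 → 4
16 → 6, 4, 3 → 3
6 → 4, 3 → 2
4 → 3 → 1
3 → none → 0
Sum: 8 + 6 + 6 + 5 + 4 + 3 + 2 + 1 + 0 = 35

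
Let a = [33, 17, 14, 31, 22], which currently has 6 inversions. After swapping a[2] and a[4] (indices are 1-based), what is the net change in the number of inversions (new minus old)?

+1

Positions 2 and 4 hold 17 and 31; after swapping, the array is [33, 31, 14, 17, 22].
For each element, count later entries that are smaller:
33 → 31, 14, 17, 22 → 4
31 → 14, 17, 22 → 3
14 → none → 0
17 → none → 0
22 → none → 0
Sum: 4 + 3 + 0 + 0 + 0 = 7
Change: 7 − 6 = +1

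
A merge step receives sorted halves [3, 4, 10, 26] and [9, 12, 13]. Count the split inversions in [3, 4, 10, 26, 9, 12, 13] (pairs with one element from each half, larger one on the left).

For each element r of the right run, count left-run elements greater than r:
r = 9: 10, 26 → 2
r = 12: 26 → 1
r = 13: 26 → 1
Cross-inversions: 2 + 1 + 1 = 4

4 cross-inversions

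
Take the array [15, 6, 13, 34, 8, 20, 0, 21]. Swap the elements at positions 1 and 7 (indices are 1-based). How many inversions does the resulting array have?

Positions 1 and 7 hold 15 and 0; after swapping, the array is [0, 6, 13, 34, 8, 20, 15, 21].
For each element, count later entries that are smaller:
0: 0
6: 0
13: 1
34: 4
8: 0
20: 1
15: 0
21: 0
Sum: 0 + 0 + 1 + 4 + 0 + 1 + 0 + 0 = 6

There are 6 inversions.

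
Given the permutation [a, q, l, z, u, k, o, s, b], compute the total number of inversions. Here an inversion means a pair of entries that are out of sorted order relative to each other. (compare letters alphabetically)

18

For each element, count later entries that are smaller:
a → none → 0
q → l, k, o, b → 4
l → k, b → 2
z → u, k, o, s, b → 5
u → k, o, s, b → 4
k → b → 1
o → b → 1
s → b → 1
b → none → 0
Sum: 0 + 4 + 2 + 5 + 4 + 1 + 1 + 1 + 0 = 18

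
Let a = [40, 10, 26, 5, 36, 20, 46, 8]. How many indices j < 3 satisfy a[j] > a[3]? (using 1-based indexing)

1

The element at index 3 is 26.
Elements before it: 40, 10
Those larger than 26: 40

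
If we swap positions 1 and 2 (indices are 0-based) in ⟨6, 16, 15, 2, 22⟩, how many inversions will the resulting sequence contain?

Positions 1 and 2 hold 16 and 15; after swapping, the array is [6, 15, 16, 2, 22].
Element-by-element contributions:
6 → 2 → 1
15 → 2 → 1
16 → 2 → 1
2 → none → 0
22 → none → 0
Sum: 1 + 1 + 1 + 0 + 0 = 3

3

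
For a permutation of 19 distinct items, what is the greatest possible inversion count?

171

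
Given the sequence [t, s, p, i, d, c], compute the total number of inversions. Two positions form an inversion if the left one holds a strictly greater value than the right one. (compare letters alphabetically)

15

Sweep left to right; for each value list the smaller values that follow it:
t → s, p, i, d, c → 5
s → p, i, d, c → 4
p → i, d, c → 3
i → d, c → 2
d → c → 1
c → none → 0
Sum: 5 + 4 + 3 + 2 + 1 + 0 = 15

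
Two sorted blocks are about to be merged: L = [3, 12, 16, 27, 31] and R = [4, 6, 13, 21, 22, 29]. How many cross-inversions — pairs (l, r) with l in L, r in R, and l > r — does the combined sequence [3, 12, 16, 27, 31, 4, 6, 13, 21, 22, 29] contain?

Split inversions: 16

Take each right-half value and tally the left-half values above it:
r = 4: 12, 16, 27, 31 → 4
r = 6: 12, 16, 27, 31 → 4
r = 13: 16, 27, 31 → 3
r = 21: 27, 31 → 2
r = 22: 27, 31 → 2
r = 29: 31 → 1
Cross-inversions: 4 + 4 + 3 + 2 + 2 + 1 = 16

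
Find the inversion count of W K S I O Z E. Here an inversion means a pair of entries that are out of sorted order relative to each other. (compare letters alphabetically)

13

Sweep left to right; for each value list the smaller values that follow it:
W: 5
K: 2
S: 3
I: 1
O: 1
Z: 1
E: 0
Sum: 5 + 2 + 3 + 1 + 1 + 1 + 0 = 13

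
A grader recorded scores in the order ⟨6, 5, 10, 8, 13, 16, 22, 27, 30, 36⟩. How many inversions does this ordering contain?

Sweep left to right; for each value list the smaller values that follow it:
6: 1
5: 0
10: 1
8: 0
13: 0
16: 0
22: 0
27: 0
30: 0
36: 0
Sum: 1 + 0 + 1 + 0 + 0 + 0 + 0 + 0 + 0 + 0 = 2

2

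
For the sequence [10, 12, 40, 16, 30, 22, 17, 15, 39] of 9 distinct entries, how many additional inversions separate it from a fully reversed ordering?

23

Maximum inversions for 9 distinct elements is C(9, 2) = 9·8/2 = 36.
Current inversions — for each element, count later smaller elements:
10: 0
12: 0
40: 6
16: 1
30: 3
22: 2
17: 1
15: 0
39: 0
Current total: 0 + 0 + 6 + 1 + 3 + 2 + 1 + 0 + 0 = 13
Shortfall: 36 − 13 = 23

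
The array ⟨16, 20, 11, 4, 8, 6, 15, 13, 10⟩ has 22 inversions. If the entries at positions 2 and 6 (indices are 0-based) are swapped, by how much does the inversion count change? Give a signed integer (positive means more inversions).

+1

Positions 2 and 6 hold 11 and 15; after swapping, the array is [16, 20, 15, 4, 8, 6, 11, 13, 10].
Count, for each position, how many later elements it exceeds:
16 → 15, 4, 8, 6, 11, 13, 10 → 7
20 → 15, 4, 8, 6, 11, 13, 10 → 7
15 → 4, 8, 6, 11, 13, 10 → 6
4 → none → 0
8 → 6 → 1
6 → none → 0
11 → 10 → 1
13 → 10 → 1
10 → none → 0
Sum: 7 + 7 + 6 + 0 + 1 + 0 + 1 + 1 + 0 = 23
Change: 23 − 22 = +1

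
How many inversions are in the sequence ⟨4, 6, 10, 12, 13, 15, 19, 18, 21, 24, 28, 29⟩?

1 inversion

For each element, count later entries that are smaller:
4 → none → 0
6 → none → 0
10 → none → 0
12 → none → 0
13 → none → 0
15 → none → 0
19 → 18 → 1
18 → none → 0
21 → none → 0
24 → none → 0
28 → none → 0
29 → none → 0
Sum: 0 + 0 + 0 + 0 + 0 + 0 + 1 + 0 + 0 + 0 + 0 + 0 = 1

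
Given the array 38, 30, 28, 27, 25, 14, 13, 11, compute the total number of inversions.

Out-of-order pairs: 28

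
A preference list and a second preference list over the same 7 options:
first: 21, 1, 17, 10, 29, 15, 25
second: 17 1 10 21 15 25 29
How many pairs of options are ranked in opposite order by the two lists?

6

Assign each item its position (1..7) in the first ordering, then rewrite the second ordering as that position sequence:
positions: 21→1, 1→2, 17→3, 10→4, 29→5, 15→6, 25→7
second ordering as positions: [3, 2, 4, 1, 6, 7, 5]
Discordant pairs = inversions in this position sequence.
3: 2, 1 → 2
2: 1 → 1
4: 1 → 1
1: 0
6: 5 → 1
7: 5 → 1
5: 0
Total: 2 + 1 + 1 + 0 + 1 + 1 + 0 = 6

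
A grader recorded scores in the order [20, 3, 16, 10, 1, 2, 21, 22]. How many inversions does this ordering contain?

12

Sweep left to right; for each value list the smaller values that follow it:
20 → 3, 16, 10, 1, 2 → 5
3 → 1, 2 → 2
16 → 10, 1, 2 → 3
10 → 1, 2 → 2
1 → none → 0
2 → none → 0
21 → none → 0
22 → none → 0
Sum: 5 + 2 + 3 + 2 + 0 + 0 + 0 + 0 = 12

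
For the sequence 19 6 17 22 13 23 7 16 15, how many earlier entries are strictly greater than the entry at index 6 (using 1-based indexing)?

The element at index 6 is 23.
Elements before it: 19, 6, 17, 22, 13
None of them are larger than 23.

0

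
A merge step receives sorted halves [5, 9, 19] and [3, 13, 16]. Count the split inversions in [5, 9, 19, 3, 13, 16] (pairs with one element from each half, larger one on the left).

5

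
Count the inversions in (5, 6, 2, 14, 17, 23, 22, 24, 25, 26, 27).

3

Element-by-element contributions:
5 → 2 → 1
6 → 2 → 1
2 → none → 0
14 → none → 0
17 → none → 0
23 → 22 → 1
22 → none → 0
24 → none → 0
25 → none → 0
26 → none → 0
27 → none → 0
Sum: 1 + 1 + 0 + 0 + 0 + 1 + 0 + 0 + 0 + 0 + 0 = 3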